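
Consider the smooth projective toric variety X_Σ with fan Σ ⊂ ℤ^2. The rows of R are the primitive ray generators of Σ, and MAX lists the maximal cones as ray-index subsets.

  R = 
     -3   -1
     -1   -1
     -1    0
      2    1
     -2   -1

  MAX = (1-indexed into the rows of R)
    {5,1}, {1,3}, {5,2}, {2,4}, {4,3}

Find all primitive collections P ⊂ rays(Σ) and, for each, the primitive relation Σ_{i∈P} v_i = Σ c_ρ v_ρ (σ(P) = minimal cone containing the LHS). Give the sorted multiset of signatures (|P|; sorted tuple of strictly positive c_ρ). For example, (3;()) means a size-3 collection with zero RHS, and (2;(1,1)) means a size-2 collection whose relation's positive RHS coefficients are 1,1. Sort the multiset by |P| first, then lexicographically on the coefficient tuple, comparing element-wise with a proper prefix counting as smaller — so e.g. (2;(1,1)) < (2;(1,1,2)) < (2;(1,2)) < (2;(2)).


Minimal non-faces — 5 found among 5 rays, 5 max cones:

  {4,5}:  v_{4} + v_{5} = 0  ⇒ sig = (2;())
  {1,4}:  v_{1} + v_{4} = v_{3}  ⇒ sig = (2;(1))
  {2,3}:  v_{2} + v_{3} = v_{5}  ⇒ sig = (2;(1))
  {3,5}:  v_{3} + v_{5} = v_{1}  ⇒ sig = (2;(1))
  {1,2}:  v_{1} + v_{2} = 2·v_{5}  ⇒ sig = (2;(2))

Hence PRS(X_Σ) =
    |P|=2: 5 collections, coeffs (), (1), (1), (1), (2)


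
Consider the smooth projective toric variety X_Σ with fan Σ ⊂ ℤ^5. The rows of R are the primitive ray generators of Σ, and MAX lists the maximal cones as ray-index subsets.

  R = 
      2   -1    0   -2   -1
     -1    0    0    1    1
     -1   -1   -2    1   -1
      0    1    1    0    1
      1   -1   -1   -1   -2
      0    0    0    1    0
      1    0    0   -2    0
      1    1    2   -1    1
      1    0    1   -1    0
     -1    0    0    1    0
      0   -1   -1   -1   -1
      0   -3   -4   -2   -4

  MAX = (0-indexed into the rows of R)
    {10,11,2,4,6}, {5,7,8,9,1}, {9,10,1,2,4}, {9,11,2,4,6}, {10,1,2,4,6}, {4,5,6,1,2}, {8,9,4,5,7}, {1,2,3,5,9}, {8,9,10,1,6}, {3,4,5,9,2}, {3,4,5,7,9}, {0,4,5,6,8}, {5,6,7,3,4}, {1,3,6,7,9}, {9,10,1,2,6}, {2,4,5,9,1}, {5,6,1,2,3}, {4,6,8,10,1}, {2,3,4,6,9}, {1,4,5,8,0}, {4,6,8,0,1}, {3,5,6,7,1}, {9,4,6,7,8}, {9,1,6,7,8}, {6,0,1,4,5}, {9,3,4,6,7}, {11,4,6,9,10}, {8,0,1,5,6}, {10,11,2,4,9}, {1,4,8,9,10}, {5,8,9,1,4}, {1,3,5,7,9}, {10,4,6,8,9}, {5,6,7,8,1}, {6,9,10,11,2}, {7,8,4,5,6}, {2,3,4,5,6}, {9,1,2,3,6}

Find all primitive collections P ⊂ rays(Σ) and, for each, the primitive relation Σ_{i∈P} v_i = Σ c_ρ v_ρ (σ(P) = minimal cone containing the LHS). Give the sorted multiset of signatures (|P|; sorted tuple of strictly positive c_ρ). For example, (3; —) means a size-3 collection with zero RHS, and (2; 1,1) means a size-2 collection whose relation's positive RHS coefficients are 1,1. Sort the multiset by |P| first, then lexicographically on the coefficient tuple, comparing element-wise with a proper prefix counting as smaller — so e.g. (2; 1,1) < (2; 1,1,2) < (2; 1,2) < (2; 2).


23 collections generate NE(X_Σ); each relation:

  • {2,7}:  v_{2} + v_{7} = 0  ⇒ sig = (2; —)
  • {3,8}:  v_{3} + v_{8} = v_{7}  ⇒ sig = (2; 1)
  • {2,8}:  v_{2} + v_{8} = v_{1} + v_{4}  ⇒ sig = (2; 1,1)
  • {3,10}:  v_{3} + v_{10} = v_{6} + v_{9}  ⇒ sig = (2; 1,1)
  • {5,10}:  v_{5} + v_{10} = v_{1} + v_{4}  ⇒ sig = (2; 1,1)
  • {0,3}:  v_{0} + v_{3} = v_{5} + v_{6} + v_{8}  ⇒ sig = (2; 1,1,1)
  • {0,9}:  v_{0} + v_{9} = v_{1} + v_{4} + v_{8}  ⇒ sig = (2; 1,1,1)
  • {5,11}:  v_{5} + v_{11} = v_{2} + v_{4} + v_{10}  ⇒ sig = (2; 1,1,1)
  • {7,10}:  v_{7} + v_{10} = v_{6} + v_{8} + v_{9}  ⇒ sig = (2; 1,1,1)
  • {7,11}:  v_{7} + v_{11} = v_{4} + v_{6} + v_{9} + v_{10}  ⇒ sig = (2; 1,1,1,1)
  • {0,7}:  v_{0} + v_{7} = v_{5} + v_{6} + 2·v_{8}  ⇒ sig = (2; 1,1,2)
  • {0,2}:  v_{0} + v_{2} = 2·v_{1} + 2·v_{4} + v_{5} + v_{6}  ⇒ sig = (2; 1,1,2,2)
  • {0,10}:  v_{0} + v_{10} = 2·v_{1} + 2·v_{4} + v_{6} + v_{8}  ⇒ sig = (2; 1,1,2,2)
  • {3,11}:  v_{3} + v_{11} = v_{2} + v_{4} + 2·v_{6} + 2·v_{9}  ⇒ sig = (2; 1,1,2,2)
  • {0,11}:  v_{0} + v_{11} = 2·v_{1} + 3·v_{4} + v_{6} + v_{10}  ⇒ sig = (2; 1,1,2,3)
  • {1,11}:  v_{1} + v_{11} = v_{2} + 2·v_{10}  ⇒ sig = (2; 1,2)
  • {8,11}:  v_{8} + v_{11} = v_{4} + 2·v_{10}  ⇒ sig = (2; 1,2)
  • {1,3,4}:  v_{1} + v_{3} + v_{4} = 0  ⇒ sig = (3; —)
  • {5,6,9}:  v_{5} + v_{6} + v_{9} = 0  ⇒ sig = (3; —)
  • {1,4,7}:  v_{1} + v_{4} + v_{7} = v_{8}  ⇒ sig = (3; 1)
  • {1,4,6,9}:  v_{1} + v_{4} + v_{6} + v_{9} = v_{10}  ⇒ sig = (4; 1)
  • {1,4,5,6,8}:  v_{1} + v_{4} + v_{5} + v_{6} + v_{8} = v_{0}  ⇒ sig = (5; 1)
  • {2,4,6,9,10}:  v_{2} + v_{4} + v_{6} + v_{9} + v_{10} = v_{11}  ⇒ sig = (5; 1)

Signatures (|P|; sorted positive RHS coefficients), sorted:
    |P|=2: 17 collections, coeffs (), (1), (1,1), (1,1), (1,1), (1,1,1), (1,1,1), (1,1,1), (1,1,1), (1,1,1,1), (1,1,2), (1,1,2,2), (1,1,2,2), (1,1,2,2), (1,1,2,3), (1,2), (1,2)
    |P|=3: 3 collections, coeffs (), (), (1)
    |P|=4: 1 collection, coeffs (1)
    |P|=5: 2 collections, coeffs (1), (1)


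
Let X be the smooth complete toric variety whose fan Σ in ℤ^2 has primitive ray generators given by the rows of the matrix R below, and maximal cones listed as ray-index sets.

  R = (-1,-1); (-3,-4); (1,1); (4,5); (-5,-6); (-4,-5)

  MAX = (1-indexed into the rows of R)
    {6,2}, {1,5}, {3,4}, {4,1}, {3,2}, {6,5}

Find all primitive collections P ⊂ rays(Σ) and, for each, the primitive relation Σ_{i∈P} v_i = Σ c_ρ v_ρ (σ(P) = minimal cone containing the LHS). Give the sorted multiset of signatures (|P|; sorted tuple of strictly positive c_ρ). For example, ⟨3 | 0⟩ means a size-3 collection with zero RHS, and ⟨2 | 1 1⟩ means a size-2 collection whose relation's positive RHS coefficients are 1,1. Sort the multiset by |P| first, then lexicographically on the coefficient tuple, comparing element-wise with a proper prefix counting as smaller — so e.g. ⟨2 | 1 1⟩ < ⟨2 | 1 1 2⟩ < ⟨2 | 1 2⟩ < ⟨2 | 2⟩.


Minimal non-faces — 9 found among 6 rays, 6 max cones:

  P = {1,3}:  v_{1} + v_{3} = 0  so sig = ⟨2 | 0⟩
  P = {4,6}:  v_{4} + v_{6} = 0  so sig = ⟨2 | 0⟩
  P = {1,2}:  v_{1} + v_{2} = v_{6}  so sig = ⟨2 | 1⟩
  P = {1,6}:  v_{1} + v_{6} = v_{5}  so sig = ⟨2 | 1⟩
  P = {2,4}:  v_{2} + v_{4} = v_{3}  so sig = ⟨2 | 1⟩
  P = {3,5}:  v_{3} + v_{5} = v_{6}  so sig = ⟨2 | 1⟩
  P = {3,6}:  v_{3} + v_{6} = v_{2}  so sig = ⟨2 | 1⟩
  P = {4,5}:  v_{4} + v_{5} = v_{1}  so sig = ⟨2 | 1⟩
  P = {2,5}:  v_{2} + v_{5} = 2·v_{6}  so sig = ⟨2 | 2⟩

Signatures (|P|; sorted positive RHS coefficients), sorted:
[⟨2 | 0⟩, ⟨2 | 0⟩, ⟨2 | 1⟩, ⟨2 | 1⟩, ⟨2 | 1⟩, ⟨2 | 1⟩, ⟨2 | 1⟩, ⟨2 | 1⟩, ⟨2 | 2⟩]


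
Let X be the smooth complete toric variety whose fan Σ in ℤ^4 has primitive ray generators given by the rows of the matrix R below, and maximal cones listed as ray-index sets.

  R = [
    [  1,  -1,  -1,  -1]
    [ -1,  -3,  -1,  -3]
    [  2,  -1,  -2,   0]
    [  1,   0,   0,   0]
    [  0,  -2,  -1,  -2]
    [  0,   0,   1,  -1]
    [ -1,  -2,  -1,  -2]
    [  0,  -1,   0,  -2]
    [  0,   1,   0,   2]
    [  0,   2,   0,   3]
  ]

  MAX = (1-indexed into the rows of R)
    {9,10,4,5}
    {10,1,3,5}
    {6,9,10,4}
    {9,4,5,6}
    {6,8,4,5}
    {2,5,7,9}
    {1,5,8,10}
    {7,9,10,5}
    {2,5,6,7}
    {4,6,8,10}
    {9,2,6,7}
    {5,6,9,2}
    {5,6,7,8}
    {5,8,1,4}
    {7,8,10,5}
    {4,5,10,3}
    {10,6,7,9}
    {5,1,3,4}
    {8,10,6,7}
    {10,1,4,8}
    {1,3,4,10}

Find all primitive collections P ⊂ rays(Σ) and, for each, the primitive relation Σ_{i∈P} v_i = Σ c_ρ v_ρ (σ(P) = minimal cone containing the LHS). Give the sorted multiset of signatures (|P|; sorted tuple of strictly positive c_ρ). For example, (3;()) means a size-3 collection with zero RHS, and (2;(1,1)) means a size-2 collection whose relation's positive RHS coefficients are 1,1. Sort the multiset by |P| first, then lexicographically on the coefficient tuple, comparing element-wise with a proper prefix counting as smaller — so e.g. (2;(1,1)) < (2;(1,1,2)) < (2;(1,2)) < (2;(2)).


Primitive collections (18):

  P = {8,9}:  v_{8} + v_{9} = 0  →  sig = (2;())
  P = {4,7}:  v_{4} + v_{7} = v_{5}  →  sig = (2;(1))
  P = {1,6}:  v_{1} + v_{6} = v_{4} + v_{8}  →  sig = (2;(1,1))
  P = {2,10}:  v_{2} + v_{10} = v_{7} + v_{9}  →  sig = (2;(1,1))
  P = {3,6}:  v_{3} + v_{6} = v_{1} + v_{4}  →  sig = (2;(1,1))
  P = {1,9}:  v_{1} + v_{9} = v_{4} + v_{5} + v_{10}  →  sig = (2;(1,1,1))
  P = {2,8}:  v_{2} + v_{8} = v_{5} + v_{6} + v_{7}  →  sig = (2;(1,1,1))
  P = {1,7}:  v_{1} + v_{7} = 2·v_{5} + v_{8} + v_{10}  →  sig = (2;(1,1,2))
  P = {2,4}:  v_{2} + v_{4} = 2·v_{5} + v_{6} + v_{9}  →  sig = (2;(1,1,2))
  P = {3,7}:  v_{3} + v_{7} = v_{1} + 2·v_{5} + v_{10}  →  sig = (2;(1,1,2))
  P = {2,3}:  v_{2} + v_{3} = v_{4} + 3·v_{5} + v_{10}  →  sig = (2;(1,1,3))
  P = {1,2}:  v_{1} + v_{2} = 2·v_{5}  →  sig = (2;(2))
  P = {3,8}:  v_{3} + v_{8} = 2·v_{1}  →  sig = (2;(2))
  P = {3,9}:  v_{3} + v_{9} = 2·v_{4} + 2·v_{5} + 2·v_{10}  →  sig = (2;(2,2,2))
  P = {5,6,10}:  v_{5} + v_{6} + v_{10} = 0  →  sig = (3;())
  P = {1,4,5,10}:  v_{1} + v_{4} + v_{5} + v_{10} = v_{3}  →  sig = (4;(1))
  P = {4,5,8,10}:  v_{4} + v_{5} + v_{8} + v_{10} = v_{1}  →  sig = (4;(1))
  P = {5,6,7,9}:  v_{5} + v_{6} + v_{7} + v_{9} = v_{2}  →  sig = (4;(1))

so the primitive-relation signature multiset is
    (2;())
    (2;(1))
    (2;(1,1))
    (2;(1,1))
    (2;(1,1))
    (2;(1,1,1))
    (2;(1,1,1))
    (2;(1,1,2))
    (2;(1,1,2))
    (2;(1,1,2))
    (2;(1,1,3))
    (2;(2))
    (2;(2))
    (2;(2,2,2))
    (3;())
    (4;(1))
    (4;(1))
    (4;(1))


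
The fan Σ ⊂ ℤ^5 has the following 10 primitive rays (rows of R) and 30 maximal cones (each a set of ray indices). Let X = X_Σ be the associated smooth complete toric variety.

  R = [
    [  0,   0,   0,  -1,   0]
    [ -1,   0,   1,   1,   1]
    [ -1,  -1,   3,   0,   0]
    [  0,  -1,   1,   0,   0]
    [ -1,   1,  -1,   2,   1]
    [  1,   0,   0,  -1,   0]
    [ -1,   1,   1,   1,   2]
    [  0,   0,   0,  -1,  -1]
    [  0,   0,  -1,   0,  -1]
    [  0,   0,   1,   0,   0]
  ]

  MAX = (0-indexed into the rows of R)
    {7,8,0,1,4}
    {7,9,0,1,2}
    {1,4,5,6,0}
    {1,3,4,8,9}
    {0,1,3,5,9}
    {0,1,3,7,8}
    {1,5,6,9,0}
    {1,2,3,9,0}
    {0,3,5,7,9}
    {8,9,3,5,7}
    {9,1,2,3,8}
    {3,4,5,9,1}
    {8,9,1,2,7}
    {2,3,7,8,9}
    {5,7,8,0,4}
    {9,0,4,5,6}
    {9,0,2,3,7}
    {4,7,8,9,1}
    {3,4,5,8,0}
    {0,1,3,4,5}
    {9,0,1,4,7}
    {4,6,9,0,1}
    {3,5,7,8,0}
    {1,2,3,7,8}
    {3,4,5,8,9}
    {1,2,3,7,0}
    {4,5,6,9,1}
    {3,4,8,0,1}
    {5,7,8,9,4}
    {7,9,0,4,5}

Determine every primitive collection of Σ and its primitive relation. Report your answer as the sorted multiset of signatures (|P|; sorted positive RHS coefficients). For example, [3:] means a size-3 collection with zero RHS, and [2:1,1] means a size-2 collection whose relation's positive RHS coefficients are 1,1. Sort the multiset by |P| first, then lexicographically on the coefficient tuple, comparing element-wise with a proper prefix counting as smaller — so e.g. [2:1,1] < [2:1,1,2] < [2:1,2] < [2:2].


Δ(Σ) — 10 vertices, 14 min non-faces:

  P={6,8}:  v_{6} + v_{8} = v_{0} + v_{4} + v_{9}  →  sig = [2:1,1,1]
  P={2,4}:  v_{2} + v_{4} = 2·v_{1} + v_{8} + v_{9}  →  sig = [2:1,1,2]
  P={2,5}:  v_{2} + v_{5} = v_{0} + v_{3} + 2·v_{9}  →  sig = [2:1,1,2]
  P={3,6}:  v_{3} + v_{6} = 2·v_{1} + v_{5}  →  sig = [2:1,2]
  P={2,6}:  v_{2} + v_{6} = v_{0} + 2·v_{1} + 2·v_{9}  →  sig = [2:1,2,2]
  P={6,7}:  v_{6} + v_{7} = 2·v_{0} + v_{4} + 2·v_{9}  →  sig = [2:1,2,2]
  P={1,5,8}:  v_{1} + v_{5} + v_{8} = 0  →  sig = [3:]
  P={0,8,9}:  v_{0} + v_{8} + v_{9} = v_{7}  →  sig = [3:1]
  P={1,5,7}:  v_{1} + v_{5} + v_{7} = v_{0} + v_{9}  →  sig = [3:1,1]
  P={3,4,7}:  v_{3} + v_{4} + v_{7} = v_{1} + v_{8}  →  sig = [3:1,1]
  P={0,2,8}:  v_{0} + v_{2} + v_{8} = v_{1} + v_{3} + 2·v_{7}  →  sig = [3:1,1,2]
  P={0,3,4,9}:  v_{0} + v_{3} + v_{4} + v_{9} = v_{1}  →  sig = [4:1]
  P={1,3,7,9}:  v_{1} + v_{3} + v_{7} + v_{9} = v_{2}  →  sig = [4:1]
  P={0,1,4,5,9}:  v_{0} + v_{1} + v_{4} + v_{5} + v_{9} = v_{6}  →  sig = [5:1]

Signatures (|P|; sorted positive RHS coefficients), sorted:
{ [2:1,1,1],  [2:1,1,2] ×2,  [2:1,2],  [2:1,2,2] ×2,  [3:],  [3:1],  [3:1,1] ×2,  [3:1,1,2],  [4:1] ×2,  [5:1] }


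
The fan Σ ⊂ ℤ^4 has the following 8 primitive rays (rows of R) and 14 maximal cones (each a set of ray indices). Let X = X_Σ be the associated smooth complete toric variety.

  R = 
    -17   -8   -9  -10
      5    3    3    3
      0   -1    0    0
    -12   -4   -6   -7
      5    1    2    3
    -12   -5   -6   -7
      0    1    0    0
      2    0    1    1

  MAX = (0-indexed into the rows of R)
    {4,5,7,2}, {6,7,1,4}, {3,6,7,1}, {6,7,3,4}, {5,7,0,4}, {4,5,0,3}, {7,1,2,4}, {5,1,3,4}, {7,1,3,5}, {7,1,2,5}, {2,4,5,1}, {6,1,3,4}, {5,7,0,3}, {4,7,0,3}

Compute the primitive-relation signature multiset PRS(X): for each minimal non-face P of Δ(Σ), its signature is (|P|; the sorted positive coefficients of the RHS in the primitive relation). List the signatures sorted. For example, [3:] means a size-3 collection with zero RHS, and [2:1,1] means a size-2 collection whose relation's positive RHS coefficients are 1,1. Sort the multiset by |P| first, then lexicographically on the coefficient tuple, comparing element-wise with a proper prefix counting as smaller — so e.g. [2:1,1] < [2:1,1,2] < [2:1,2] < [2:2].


Minimal non-faces — 9 found among 8 rays, 14 max cones:

  P={2,6}:  v_{2} + v_{6} = 0 ; sig = [2:]
  P={0,1}:  v_{0} + v_{1} = v_{5} ; sig = [2:1]
  P={2,3}:  v_{2} + v_{3} = v_{5} ; sig = [2:1]
  P={5,6}:  v_{5} + v_{6} = v_{3} ; sig = [2:1]
  P={0,2}:  v_{0} + v_{2} = v_{4} + 2·v_{5} + v_{7} ; sig = [2:1,1,2]
  P={0,6}:  v_{0} + v_{6} = 2·v_{3} + v_{4} + v_{7} ; sig = [2:1,1,2]
  P={1,3,4,7}:  v_{1} + v_{3} + v_{4} + v_{7} = 0 ; sig = [4:]
  P={1,4,5,7}:  v_{1} + v_{4} + v_{5} + v_{7} = v_{2} ; sig = [4:1]
  P={3,4,5,7}:  v_{3} + v_{4} + v_{5} + v_{7} = v_{0} ; sig = [4:1]

Sorted signature multiset PRS(X):
    |P|=2: 6 collections, coeffs (), (1), (1), (1), (1,1,2), (1,1,2)
    |P|=4: 3 collections, coeffs (), (1), (1)


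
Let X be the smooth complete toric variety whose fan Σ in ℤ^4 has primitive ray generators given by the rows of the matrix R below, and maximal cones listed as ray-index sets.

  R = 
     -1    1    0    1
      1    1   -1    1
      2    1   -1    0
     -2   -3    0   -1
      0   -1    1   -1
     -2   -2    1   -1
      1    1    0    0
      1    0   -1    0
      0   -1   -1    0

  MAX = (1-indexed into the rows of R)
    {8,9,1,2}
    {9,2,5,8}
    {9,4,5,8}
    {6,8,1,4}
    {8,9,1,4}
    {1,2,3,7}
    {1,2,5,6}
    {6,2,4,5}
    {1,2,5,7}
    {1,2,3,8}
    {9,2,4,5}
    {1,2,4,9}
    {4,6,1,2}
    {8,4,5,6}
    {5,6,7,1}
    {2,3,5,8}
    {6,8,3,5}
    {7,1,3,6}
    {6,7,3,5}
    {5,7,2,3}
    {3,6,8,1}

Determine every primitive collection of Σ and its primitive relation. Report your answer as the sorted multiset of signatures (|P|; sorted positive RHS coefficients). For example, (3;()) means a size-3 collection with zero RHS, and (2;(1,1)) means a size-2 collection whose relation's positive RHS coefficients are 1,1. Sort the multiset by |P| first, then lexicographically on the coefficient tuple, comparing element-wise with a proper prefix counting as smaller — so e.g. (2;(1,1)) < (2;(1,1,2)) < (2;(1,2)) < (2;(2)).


Minimal non-faces — 14 found among 9 rays, 21 max cones:

  {6,9}:  v_{6} + v_{9} = v_{4}  ⟹  sig = (2;(1))
  {7,8}:  v_{7} + v_{8} = v_{3}  ⟹  sig = (2;(1))
  {7,9}:  v_{7} + v_{9} = v_{8}  ⟹  sig = (2;(1))
  {4,7}:  v_{4} + v_{7} = v_{6} + v_{8}  ⟹  sig = (2;(1,1))
  {3,4}:  v_{3} + v_{4} = v_{6} + 2·v_{8}  ⟹  sig = (2;(1,2))
  {3,9}:  v_{3} + v_{9} = 2·v_{8}  ⟹  sig = (2;(2))
  {1,5,8}:  v_{1} + v_{5} + v_{8} = 0  ⟹  sig = (3;())
  {2,6,7}:  v_{2} + v_{6} + v_{7} = 0  ⟹  sig = (3;())
  {1,3,5}:  v_{1} + v_{3} + v_{5} = v_{7}  ⟹  sig = (3;(1))
  {2,3,6}:  v_{2} + v_{3} + v_{6} = v_{8}  ⟹  sig = (3;(1))
  {2,6,8}:  v_{2} + v_{6} + v_{8} = v_{9}  ⟹  sig = (3;(1))
  {1,5,9}:  v_{1} + v_{5} + v_{9} = v_{2} + v_{6}  ⟹  sig = (3;(1,1))
  {1,4,5}:  v_{1} + v_{4} + v_{5} = v_{2} + 2·v_{6}  ⟹  sig = (3;(1,2))
  {2,4,8}:  v_{2} + v_{4} + v_{8} = 2·v_{9}  ⟹  sig = (3;(2))

Hence PRS(X_Σ) =
    (2;(1))
    (2;(1))
    (2;(1))
    (2;(1,1))
    (2;(1,2))
    (2;(2))
    (3;())
    (3;())
    (3;(1))
    (3;(1))
    (3;(1))
    (3;(1,1))
    (3;(1,2))
    (3;(2))


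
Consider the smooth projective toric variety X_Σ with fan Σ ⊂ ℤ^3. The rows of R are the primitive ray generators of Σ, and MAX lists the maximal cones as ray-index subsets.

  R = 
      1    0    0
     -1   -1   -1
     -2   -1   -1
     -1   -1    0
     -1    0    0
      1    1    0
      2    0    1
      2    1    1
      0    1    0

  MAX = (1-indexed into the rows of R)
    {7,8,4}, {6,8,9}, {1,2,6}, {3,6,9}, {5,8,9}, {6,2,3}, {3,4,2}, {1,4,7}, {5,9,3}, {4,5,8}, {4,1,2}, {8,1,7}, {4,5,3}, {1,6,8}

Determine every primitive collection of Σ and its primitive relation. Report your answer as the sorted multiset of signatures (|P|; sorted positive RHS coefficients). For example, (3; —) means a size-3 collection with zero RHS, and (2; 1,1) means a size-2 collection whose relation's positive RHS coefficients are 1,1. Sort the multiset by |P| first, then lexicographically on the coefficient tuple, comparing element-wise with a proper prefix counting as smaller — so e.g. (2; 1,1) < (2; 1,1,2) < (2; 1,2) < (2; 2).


Δ(Σ) — 9 vertices, 16 min non-faces:

  • {1,5}:  v_{1} + v_{5} = 0  ⟹  sig = (2; —)
  • {3,8}:  v_{3} + v_{8} = 0  ⟹  sig = (2; —)
  • {4,6}:  v_{4} + v_{6} = 0  ⟹  sig = (2; —)
  • {1,3}:  v_{1} + v_{3} = v_{2}  ⟹  sig = (2; 1)
  • {1,9}:  v_{1} + v_{9} = v_{6}  ⟹  sig = (2; 1)
  • {2,5}:  v_{2} + v_{5} = v_{3}  ⟹  sig = (2; 1)
  • {2,8}:  v_{2} + v_{8} = v_{1}  ⟹  sig = (2; 1)
  • {4,9}:  v_{4} + v_{9} = v_{5}  ⟹  sig = (2; 1)
  • {5,6}:  v_{5} + v_{6} = v_{9}  ⟹  sig = (2; 1)
  • {7,9}:  v_{7} + v_{9} = v_{8}  ⟹  sig = (2; 1)
  • {2,9}:  v_{2} + v_{9} = v_{3} + v_{6}  ⟹  sig = (2; 1,1)
  • {3,7}:  v_{3} + v_{7} = v_{1} + v_{4}  ⟹  sig = (2; 1,1)
  • {5,7}:  v_{5} + v_{7} = v_{4} + v_{8}  ⟹  sig = (2; 1,1)
  • {6,7}:  v_{6} + v_{7} = v_{1} + v_{8}  ⟹  sig = (2; 1,1)
  • {2,7}:  v_{2} + v_{7} = 2·v_{1} + v_{4}  ⟹  sig = (2; 1,2)
  • {1,4,8}:  v_{1} + v_{4} + v_{8} = v_{7}  ⟹  sig = (3; 1)

Signatures (|P|; sorted positive RHS coefficients), sorted:
{ (2; —) ×3,  (2; 1) ×7,  (2; 1,1) ×4,  (2; 1,2),  (3; 1) }


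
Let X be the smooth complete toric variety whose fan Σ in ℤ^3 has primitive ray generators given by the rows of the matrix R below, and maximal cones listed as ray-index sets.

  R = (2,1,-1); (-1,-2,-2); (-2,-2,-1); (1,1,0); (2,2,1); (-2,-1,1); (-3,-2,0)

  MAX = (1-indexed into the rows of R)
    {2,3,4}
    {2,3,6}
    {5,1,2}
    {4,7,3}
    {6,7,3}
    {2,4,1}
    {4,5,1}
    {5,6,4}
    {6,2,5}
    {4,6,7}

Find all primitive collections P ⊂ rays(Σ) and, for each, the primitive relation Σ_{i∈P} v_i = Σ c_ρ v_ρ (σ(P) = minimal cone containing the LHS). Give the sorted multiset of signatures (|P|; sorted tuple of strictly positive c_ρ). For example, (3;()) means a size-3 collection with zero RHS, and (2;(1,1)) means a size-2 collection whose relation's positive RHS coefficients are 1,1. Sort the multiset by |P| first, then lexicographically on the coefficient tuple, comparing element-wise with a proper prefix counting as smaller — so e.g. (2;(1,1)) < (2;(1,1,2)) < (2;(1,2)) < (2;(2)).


9 collections generate NE(X_Σ); each relation:

  P = {1,6}:  v_{1} + v_{6} = 0  ⟹  sig = (2;())
  P = {3,5}:  v_{3} + v_{5} = 0  ⟹  sig = (2;())
  P = {1,3}:  v_{1} + v_{3} = v_{2} + v_{4}  ⟹  sig = (2;(1,1))
  P = {1,7}:  v_{1} + v_{7} = v_{3} + v_{4}  ⟹  sig = (2;(1,1))
  P = {5,7}:  v_{5} + v_{7} = v_{4} + v_{6}  ⟹  sig = (2;(1,1))
  P = {2,7}:  v_{2} + v_{7} = 2·v_{3}  ⟹  sig = (2;(2))
  P = {2,4,5}:  v_{2} + v_{4} + v_{5} = v_{1}  ⟹  sig = (3;(1))
  P = {2,4,6}:  v_{2} + v_{4} + v_{6} = v_{3}  ⟹  sig = (3;(1))
  P = {3,4,6}:  v_{3} + v_{4} + v_{6} = v_{7}  ⟹  sig = (3;(1))

Sorted signature multiset PRS(X):
[(2;()), (2;()), (2;(1,1)), (2;(1,1)), (2;(1,1)), (2;(2)), (3;(1)), (3;(1)), (3;(1))]


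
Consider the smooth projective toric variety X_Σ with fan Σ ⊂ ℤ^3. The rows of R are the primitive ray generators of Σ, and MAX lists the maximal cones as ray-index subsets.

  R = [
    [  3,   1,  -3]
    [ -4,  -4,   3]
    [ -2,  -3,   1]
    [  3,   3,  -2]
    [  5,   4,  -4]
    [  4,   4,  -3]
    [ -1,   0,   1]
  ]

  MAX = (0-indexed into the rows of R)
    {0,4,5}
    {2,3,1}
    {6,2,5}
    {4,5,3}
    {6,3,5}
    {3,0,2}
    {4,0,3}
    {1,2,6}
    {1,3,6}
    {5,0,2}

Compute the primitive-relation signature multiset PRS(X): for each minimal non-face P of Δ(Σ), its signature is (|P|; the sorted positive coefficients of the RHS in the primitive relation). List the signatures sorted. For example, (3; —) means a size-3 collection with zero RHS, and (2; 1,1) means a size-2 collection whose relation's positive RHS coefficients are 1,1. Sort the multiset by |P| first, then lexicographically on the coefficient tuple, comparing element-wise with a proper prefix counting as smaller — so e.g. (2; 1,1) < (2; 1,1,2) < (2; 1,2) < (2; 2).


Δ(Σ) — 7 vertices, 9 min non-faces:

  {1,5}:  v_{1} + v_{5} = 0  so sig = (2; —)
  {2,4}:  v_{2} + v_{4} = v_{0}  so sig = (2; 1)
  {4,6}:  v_{4} + v_{6} = v_{5}  so sig = (2; 1)
  {0,6}:  v_{0} + v_{6} = v_{2} + v_{5}  so sig = (2; 1,1)
  {1,4}:  v_{1} + v_{4} = v_{2} + v_{3}  so sig = (2; 1,1)
  {0,1}:  v_{0} + v_{1} = 2·v_{2} + v_{3}  so sig = (2; 1,2)
  {2,3,6}:  v_{2} + v_{3} + v_{6} = 0  so sig = (3; —)
  {2,3,5}:  v_{2} + v_{3} + v_{5} = v_{4}  so sig = (3; 1)
  {0,3,5}:  v_{0} + v_{3} + v_{5} = 2·v_{4}  so sig = (3; 2)

Signatures (|P|; sorted positive RHS coefficients), sorted:
[(2; —), (2; 1), (2; 1), (2; 1,1), (2; 1,1), (2; 1,2), (3; —), (3; 1), (3; 2)]


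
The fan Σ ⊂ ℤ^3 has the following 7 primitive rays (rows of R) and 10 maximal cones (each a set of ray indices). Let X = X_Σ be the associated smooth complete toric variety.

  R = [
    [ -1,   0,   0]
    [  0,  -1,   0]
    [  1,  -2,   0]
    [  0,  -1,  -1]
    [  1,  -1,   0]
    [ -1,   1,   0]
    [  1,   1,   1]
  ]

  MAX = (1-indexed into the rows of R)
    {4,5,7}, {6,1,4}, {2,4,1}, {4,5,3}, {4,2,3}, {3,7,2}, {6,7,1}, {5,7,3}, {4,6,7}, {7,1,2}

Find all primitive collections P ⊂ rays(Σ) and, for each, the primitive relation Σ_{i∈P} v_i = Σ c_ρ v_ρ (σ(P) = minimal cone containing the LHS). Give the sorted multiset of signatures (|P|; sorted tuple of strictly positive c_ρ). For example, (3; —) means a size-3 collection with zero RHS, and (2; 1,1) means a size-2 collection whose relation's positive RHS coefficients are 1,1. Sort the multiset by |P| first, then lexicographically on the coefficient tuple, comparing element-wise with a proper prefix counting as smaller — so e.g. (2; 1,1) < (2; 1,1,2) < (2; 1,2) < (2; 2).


9 minimal non-faces of Δ(Σ) (on 7 rays):

  P = {5,6}:  v_{5} + v_{6} = 0  ⟹  sig = (2; —)
  P = {1,5}:  v_{1} + v_{5} = v_{2}  ⟹  sig = (2; 1)
  P = {2,5}:  v_{2} + v_{5} = v_{3}  ⟹  sig = (2; 1)
  P = {2,6}:  v_{2} + v_{6} = v_{1}  ⟹  sig = (2; 1)
  P = {3,6}:  v_{3} + v_{6} = v_{2}  ⟹  sig = (2; 1)
  P = {1,3}:  v_{1} + v_{3} = 2·v_{2}  ⟹  sig = (2; 2)
  P = {1,4,7}:  v_{1} + v_{4} + v_{7} = 0  ⟹  sig = (3; —)
  P = {2,4,7}:  v_{2} + v_{4} + v_{7} = v_{5}  ⟹  sig = (3; 1)
  P = {3,4,7}:  v_{3} + v_{4} + v_{7} = 2·v_{5}  ⟹  sig = (3; 2)

Sorted signature multiset PRS(X):
    (2; —)
    (2; 1)
    (2; 1)
    (2; 1)
    (2; 1)
    (2; 2)
    (3; —)
    (3; 1)
    (3; 2)


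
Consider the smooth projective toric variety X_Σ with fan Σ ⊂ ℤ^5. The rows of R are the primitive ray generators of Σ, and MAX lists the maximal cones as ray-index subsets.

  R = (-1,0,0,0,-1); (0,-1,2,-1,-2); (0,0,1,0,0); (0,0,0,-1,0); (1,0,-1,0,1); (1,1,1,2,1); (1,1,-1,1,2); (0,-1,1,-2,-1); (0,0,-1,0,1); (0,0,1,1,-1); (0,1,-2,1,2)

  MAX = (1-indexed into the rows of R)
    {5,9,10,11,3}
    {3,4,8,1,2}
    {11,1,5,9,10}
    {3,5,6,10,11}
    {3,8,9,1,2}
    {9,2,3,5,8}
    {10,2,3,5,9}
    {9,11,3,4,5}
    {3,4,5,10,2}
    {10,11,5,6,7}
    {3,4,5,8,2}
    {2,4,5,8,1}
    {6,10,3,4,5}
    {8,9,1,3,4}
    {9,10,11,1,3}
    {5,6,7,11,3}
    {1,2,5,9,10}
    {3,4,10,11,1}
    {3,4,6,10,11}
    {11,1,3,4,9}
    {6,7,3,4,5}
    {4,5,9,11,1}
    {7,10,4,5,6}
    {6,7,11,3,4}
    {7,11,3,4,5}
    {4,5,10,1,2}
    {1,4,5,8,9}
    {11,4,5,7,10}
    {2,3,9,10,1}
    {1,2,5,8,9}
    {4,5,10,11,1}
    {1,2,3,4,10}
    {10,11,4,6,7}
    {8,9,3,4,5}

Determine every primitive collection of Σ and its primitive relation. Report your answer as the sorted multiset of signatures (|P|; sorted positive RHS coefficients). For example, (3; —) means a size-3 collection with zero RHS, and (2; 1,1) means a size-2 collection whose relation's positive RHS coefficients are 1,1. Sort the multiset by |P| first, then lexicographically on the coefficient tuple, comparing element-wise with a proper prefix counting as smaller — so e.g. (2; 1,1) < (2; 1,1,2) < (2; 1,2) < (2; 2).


Σ has 17 primitive collections:

  P={2,11}:  v_{2} + v_{11} = 0  ⇒ sig = (2; —)
  P={8,10}:  v_{8} + v_{10} = v_{2}  ⇒ sig = (2; 1)
  P={8,11}:  v_{8} + v_{11} = v_{4} + v_{9}  ⇒ sig = (2; 1,1)
  P={1,7}:  v_{1} + v_{7} = v_{4} + v_{10} + v_{11}  ⇒ sig = (2; 1,1,1)
  P={7,8}:  v_{7} + v_{8} = v_{3} + v_{4} + v_{5}  ⇒ sig = (2; 1,1,1)
  P={7,9}:  v_{7} + v_{9} = v_{3} + v_{5} + v_{11}  ⇒ sig = (2; 1,1,1)
  P={2,7}:  v_{2} + v_{7} = v_{3} + v_{4} + v_{5} + v_{10}  ⇒ sig = (2; 1,1,1,1)
  P={1,6}:  v_{1} + v_{6} = v_{3} + v_{4} + 2·v_{10} + v_{11}  ⇒ sig = (2; 1,1,1,2)
  P={6,8}:  v_{6} + v_{8} = 2·v_{3} + v_{4} + v_{5} + v_{10}  ⇒ sig = (2; 1,1,1,2)
  P={6,9}:  v_{6} + v_{9} = 2·v_{3} + v_{5} + v_{10} + v_{11}  ⇒ sig = (2; 1,1,1,2)
  P={2,6}:  v_{2} + v_{6} = 2·v_{3} + v_{4} + v_{5} + 2·v_{10}  ⇒ sig = (2; 1,1,2,2)
  P={1,3,5}:  v_{1} + v_{3} + v_{5} = 0  ⇒ sig = (3; —)
  P={4,9,10}:  v_{4} + v_{9} + v_{10} = 0  ⇒ sig = (3; —)
  P={2,4,9}:  v_{2} + v_{4} + v_{9} = v_{8}  ⇒ sig = (3; 1)
  P={3,7,10}:  v_{3} + v_{7} + v_{10} = v_{6}  ⇒ sig = (3; 1)
  P={4,5,6,11}:  v_{4} + v_{5} + v_{6} + v_{11} = 2·v_{7}  ⇒ sig = (4; 2)
  P={3,4,5,10,11}:  v_{3} + v_{4} + v_{5} + v_{10} + v_{11} = v_{7}  ⇒ sig = (5; 1)

Signatures (|P|; sorted positive RHS coefficients), sorted:
{ (2; —),  (2; 1),  (2; 1,1),  (2; 1,1,1) ×3,  (2; 1,1,1,1),  (2; 1,1,1,2) ×3,  (2; 1,1,2,2),  (3; —) ×2,  (3; 1) ×2,  (4; 2),  (5; 1) }


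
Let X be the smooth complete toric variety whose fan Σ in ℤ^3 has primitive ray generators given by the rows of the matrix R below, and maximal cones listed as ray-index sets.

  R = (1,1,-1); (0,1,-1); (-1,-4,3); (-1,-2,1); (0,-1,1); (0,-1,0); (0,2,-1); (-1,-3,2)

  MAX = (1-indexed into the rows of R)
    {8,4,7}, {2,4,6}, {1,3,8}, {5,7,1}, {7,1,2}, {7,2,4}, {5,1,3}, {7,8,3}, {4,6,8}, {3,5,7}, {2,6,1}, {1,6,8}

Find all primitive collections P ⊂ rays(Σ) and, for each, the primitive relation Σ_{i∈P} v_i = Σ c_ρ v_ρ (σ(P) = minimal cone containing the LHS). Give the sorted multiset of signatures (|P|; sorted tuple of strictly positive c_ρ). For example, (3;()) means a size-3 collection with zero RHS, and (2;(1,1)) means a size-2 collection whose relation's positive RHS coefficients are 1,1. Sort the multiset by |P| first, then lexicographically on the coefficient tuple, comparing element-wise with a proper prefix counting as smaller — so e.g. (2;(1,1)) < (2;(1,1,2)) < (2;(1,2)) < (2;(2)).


Minimal non-faces — 12 found among 8 rays, 12 max cones:

  P={2,5}:  v_{2} + v_{5} = 0 — sig = (2;())
  P={1,4}:  v_{1} + v_{4} = v_{6} — sig = (2;(1))
  P={2,3}:  v_{2} + v_{3} = v_{8} — sig = (2;(1))
  P={2,8}:  v_{2} + v_{8} = v_{4} — sig = (2;(1))
  P={4,5}:  v_{4} + v_{5} = v_{8} — sig = (2;(1))
  P={5,8}:  v_{5} + v_{8} = v_{3} — sig = (2;(1))
  P={6,7}:  v_{6} + v_{7} = v_{2} — sig = (2;(1))
  P={5,6}:  v_{5} + v_{6} = v_{1} + v_{8} — sig = (2;(1,1))
  P={3,6}:  v_{3} + v_{6} = v_{1} + 2·v_{8} — sig = (2;(1,2))
  P={3,4}:  v_{3} + v_{4} = 2·v_{8} — sig = (2;(2))
  P={1,7,8}:  v_{1} + v_{7} + v_{8} = 0 — sig = (3;())
  P={1,3,7}:  v_{1} + v_{3} + v_{7} = v_{5} — sig = (3;(1))

Sorted signature multiset PRS(X):
{ (2;()),  (2;(1)) ×6,  (2;(1,1)),  (2;(1,2)),  (2;(2)),  (3;()),  (3;(1)) }


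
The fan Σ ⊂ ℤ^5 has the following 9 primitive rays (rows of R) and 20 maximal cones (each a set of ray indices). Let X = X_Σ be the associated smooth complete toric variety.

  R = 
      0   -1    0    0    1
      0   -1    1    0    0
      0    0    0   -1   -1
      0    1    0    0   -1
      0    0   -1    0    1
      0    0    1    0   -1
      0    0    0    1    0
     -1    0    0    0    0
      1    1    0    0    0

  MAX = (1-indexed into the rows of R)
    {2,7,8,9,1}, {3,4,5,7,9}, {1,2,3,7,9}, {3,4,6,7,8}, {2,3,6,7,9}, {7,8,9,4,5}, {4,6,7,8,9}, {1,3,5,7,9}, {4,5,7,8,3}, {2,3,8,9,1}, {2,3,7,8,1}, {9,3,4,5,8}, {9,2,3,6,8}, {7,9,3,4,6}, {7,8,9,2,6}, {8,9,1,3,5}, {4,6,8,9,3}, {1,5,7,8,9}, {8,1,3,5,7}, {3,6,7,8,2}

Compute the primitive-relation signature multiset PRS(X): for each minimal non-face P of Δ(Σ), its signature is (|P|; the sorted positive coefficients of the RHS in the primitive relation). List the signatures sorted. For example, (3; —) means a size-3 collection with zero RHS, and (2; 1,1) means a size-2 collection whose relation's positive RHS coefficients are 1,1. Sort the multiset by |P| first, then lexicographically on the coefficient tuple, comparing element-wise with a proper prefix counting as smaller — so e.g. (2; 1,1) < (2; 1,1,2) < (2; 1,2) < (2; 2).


6 collections generate NE(X_Σ); each relation:

  P={1,4}:  v_{1} + v_{4} = 0  so sig = (2; —)
  P={5,6}:  v_{5} + v_{6} = 0  so sig = (2; —)
  P={1,6}:  v_{1} + v_{6} = v_{2}  so sig = (2; 1)
  P={2,4}:  v_{2} + v_{4} = v_{6}  so sig = (2; 1)
  P={2,5}:  v_{2} + v_{5} = v_{1}  so sig = (2; 1)
  P={3,7,8,9}:  v_{3} + v_{7} + v_{8} + v_{9} = v_{4}  so sig = (4; 1)

Sorted signature multiset PRS(X):
    |P|=2: 5 collections, coeffs (), (), (1), (1), (1)
    |P|=4: 1 collection, coeffs (1)


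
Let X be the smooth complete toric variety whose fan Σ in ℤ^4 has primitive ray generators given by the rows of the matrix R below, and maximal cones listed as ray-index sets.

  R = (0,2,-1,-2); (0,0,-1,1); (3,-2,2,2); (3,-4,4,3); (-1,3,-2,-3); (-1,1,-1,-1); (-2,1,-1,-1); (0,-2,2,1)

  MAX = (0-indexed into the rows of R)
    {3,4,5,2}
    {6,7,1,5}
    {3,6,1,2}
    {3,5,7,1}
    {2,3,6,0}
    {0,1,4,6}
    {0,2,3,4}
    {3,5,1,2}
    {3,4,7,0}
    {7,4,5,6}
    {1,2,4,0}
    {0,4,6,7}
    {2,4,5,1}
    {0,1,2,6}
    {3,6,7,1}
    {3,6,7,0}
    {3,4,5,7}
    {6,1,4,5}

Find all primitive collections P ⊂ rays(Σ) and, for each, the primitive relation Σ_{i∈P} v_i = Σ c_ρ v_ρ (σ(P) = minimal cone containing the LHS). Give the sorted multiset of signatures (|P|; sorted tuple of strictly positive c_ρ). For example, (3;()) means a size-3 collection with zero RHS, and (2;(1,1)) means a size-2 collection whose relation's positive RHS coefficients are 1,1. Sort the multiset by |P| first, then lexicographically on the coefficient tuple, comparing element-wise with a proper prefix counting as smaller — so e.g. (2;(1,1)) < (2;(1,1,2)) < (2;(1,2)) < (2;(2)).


Σ has 10 primitive collections:

  {0,5}:  v_{0} + v_{5} = v_{4} — sig = (2;(1))
  {2,7}:  v_{2} + v_{7} = v_{3} — sig = (2;(1))
  {0,1,7}:  v_{0} + v_{1} + v_{7} = 0 — sig = (3;())
  {2,5,6}:  v_{2} + v_{5} + v_{6} = 0 — sig = (3;())
  {0,1,3}:  v_{0} + v_{1} + v_{3} = v_{2} — sig = (3;(1))
  {1,4,7}:  v_{1} + v_{4} + v_{7} = v_{5} — sig = (3;(1))
  {2,4,6}:  v_{2} + v_{4} + v_{6} = v_{0} — sig = (3;(1))
  {3,5,6}:  v_{3} + v_{5} + v_{6} = v_{7} — sig = (3;(1))
  {1,3,4}:  v_{1} + v_{3} + v_{4} = v_{2} + v_{5} — sig = (3;(1,1))
  {3,4,6}:  v_{3} + v_{4} + v_{6} = v_{0} + v_{7} — sig = (3;(1,1))

so the primitive-relation signature multiset is
{ (2;(1)) ×2,  (3;()) ×2,  (3;(1)) ×4,  (3;(1,1)) ×2 }


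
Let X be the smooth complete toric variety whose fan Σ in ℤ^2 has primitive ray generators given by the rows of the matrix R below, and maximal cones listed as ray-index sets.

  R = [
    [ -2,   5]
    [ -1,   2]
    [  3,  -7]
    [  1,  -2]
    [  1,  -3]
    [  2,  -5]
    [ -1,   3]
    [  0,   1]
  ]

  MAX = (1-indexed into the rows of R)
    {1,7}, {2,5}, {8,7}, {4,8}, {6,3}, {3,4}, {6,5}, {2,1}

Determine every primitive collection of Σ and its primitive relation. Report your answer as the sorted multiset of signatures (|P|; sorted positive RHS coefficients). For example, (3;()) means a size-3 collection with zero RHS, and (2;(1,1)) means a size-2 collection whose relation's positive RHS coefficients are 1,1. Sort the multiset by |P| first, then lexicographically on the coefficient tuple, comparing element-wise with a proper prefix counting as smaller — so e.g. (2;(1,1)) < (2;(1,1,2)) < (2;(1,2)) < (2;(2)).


The 20 primitive collections of Σ (r=8, n=2):

  P={1,6}:  v_{1} + v_{6} = 0 — sig = (2;())
  P={2,4}:  v_{2} + v_{4} = 0 — sig = (2;())
  P={5,7}:  v_{5} + v_{7} = 0 — sig = (2;())
  P={1,3}:  v_{1} + v_{3} = v_{4} — sig = (2;(1))
  P={1,4}:  v_{1} + v_{4} = v_{7} — sig = (2;(1))
  P={1,5}:  v_{1} + v_{5} = v_{2} — sig = (2;(1))
  P={2,3}:  v_{2} + v_{3} = v_{6} — sig = (2;(1))
  P={2,6}:  v_{2} + v_{6} = v_{5} — sig = (2;(1))
  P={2,7}:  v_{2} + v_{7} = v_{1} — sig = (2;(1))
  P={2,8}:  v_{2} + v_{8} = v_{7} — sig = (2;(1))
  P={4,5}:  v_{4} + v_{5} = v_{6} — sig = (2;(1))
  P={4,6}:  v_{4} + v_{6} = v_{3} — sig = (2;(1))
  P={4,7}:  v_{4} + v_{7} = v_{8} — sig = (2;(1))
  P={5,8}:  v_{5} + v_{8} = v_{4} — sig = (2;(1))
  P={6,7}:  v_{6} + v_{7} = v_{4} — sig = (2;(1))
  P={1,8}:  v_{1} + v_{8} = 2·v_{7} — sig = (2;(2))
  P={3,5}:  v_{3} + v_{5} = 2·v_{6} — sig = (2;(2))
  P={3,7}:  v_{3} + v_{7} = 2·v_{4} — sig = (2;(2))
  P={6,8}:  v_{6} + v_{8} = 2·v_{4} — sig = (2;(2))
  P={3,8}:  v_{3} + v_{8} = 3·v_{4} — sig = (2;(3))

Signatures (|P|; sorted positive RHS coefficients), sorted:
{ (2;()) ×3,  (2;(1)) ×12,  (2;(2)) ×4,  (2;(3)) }


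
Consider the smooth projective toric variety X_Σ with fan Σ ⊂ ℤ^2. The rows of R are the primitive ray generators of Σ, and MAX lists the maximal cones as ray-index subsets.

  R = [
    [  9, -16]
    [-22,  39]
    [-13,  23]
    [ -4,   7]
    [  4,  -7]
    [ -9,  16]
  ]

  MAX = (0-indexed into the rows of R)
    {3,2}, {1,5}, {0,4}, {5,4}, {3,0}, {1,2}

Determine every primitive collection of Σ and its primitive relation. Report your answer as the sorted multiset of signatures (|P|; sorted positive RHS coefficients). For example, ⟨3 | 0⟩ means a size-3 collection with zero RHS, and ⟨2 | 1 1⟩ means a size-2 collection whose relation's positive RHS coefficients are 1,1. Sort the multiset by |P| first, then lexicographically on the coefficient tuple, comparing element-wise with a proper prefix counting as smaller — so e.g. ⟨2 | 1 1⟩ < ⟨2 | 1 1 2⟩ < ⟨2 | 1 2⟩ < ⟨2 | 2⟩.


9 minimal non-faces of Δ(Σ) (on 6 rays):

  P = {0,5}:  v_{0} + v_{5} = 0 — sig = ⟨2 | 0⟩
  P = {3,4}:  v_{3} + v_{4} = 0 — sig = ⟨2 | 0⟩
  P = {0,1}:  v_{0} + v_{1} = v_{2} — sig = ⟨2 | 1⟩
  P = {0,2}:  v_{0} + v_{2} = v_{3} — sig = ⟨2 | 1⟩
  P = {2,4}:  v_{2} + v_{4} = v_{5} — sig = ⟨2 | 1⟩
  P = {2,5}:  v_{2} + v_{5} = v_{1} — sig = ⟨2 | 1⟩
  P = {3,5}:  v_{3} + v_{5} = v_{2} — sig = ⟨2 | 1⟩
  P = {1,3}:  v_{1} + v_{3} = 2·v_{2} — sig = ⟨2 | 2⟩
  P = {1,4}:  v_{1} + v_{4} = 2·v_{5} — sig = ⟨2 | 2⟩

so the primitive-relation signature multiset is
    |P|=2: 9 collections, coeffs (), (), (1), (1), (1), (1), (1), (2), (2)


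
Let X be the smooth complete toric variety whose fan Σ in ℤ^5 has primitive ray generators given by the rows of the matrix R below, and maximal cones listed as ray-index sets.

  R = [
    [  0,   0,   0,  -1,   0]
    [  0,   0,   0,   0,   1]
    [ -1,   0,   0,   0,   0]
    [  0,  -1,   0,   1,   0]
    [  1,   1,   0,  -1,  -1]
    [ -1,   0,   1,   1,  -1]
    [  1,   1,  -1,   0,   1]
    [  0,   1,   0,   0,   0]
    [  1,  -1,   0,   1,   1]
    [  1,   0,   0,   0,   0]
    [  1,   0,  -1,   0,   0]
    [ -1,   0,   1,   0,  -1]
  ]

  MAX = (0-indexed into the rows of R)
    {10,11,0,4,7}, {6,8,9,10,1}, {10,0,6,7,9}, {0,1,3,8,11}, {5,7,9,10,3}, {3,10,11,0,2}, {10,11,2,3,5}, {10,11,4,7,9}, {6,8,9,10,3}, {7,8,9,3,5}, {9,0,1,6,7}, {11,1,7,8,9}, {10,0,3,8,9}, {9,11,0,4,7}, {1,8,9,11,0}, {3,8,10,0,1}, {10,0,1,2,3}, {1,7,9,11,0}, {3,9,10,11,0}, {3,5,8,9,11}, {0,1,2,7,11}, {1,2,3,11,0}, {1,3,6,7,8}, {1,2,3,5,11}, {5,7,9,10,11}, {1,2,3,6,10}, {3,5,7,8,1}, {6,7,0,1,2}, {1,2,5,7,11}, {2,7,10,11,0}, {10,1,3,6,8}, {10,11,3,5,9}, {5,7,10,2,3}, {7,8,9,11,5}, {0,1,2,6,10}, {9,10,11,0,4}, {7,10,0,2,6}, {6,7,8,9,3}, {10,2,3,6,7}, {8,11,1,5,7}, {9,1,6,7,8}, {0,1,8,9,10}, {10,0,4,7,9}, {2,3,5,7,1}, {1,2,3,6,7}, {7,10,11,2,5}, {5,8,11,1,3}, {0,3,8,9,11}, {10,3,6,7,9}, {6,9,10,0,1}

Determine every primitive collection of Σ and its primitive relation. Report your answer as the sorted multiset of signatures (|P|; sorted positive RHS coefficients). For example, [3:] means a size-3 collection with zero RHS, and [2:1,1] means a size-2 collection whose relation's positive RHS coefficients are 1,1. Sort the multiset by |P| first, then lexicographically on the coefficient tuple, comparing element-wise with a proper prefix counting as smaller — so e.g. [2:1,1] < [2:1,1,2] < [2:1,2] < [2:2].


|primitive collections| = 25. Relations:

  {2,9}:  v_{2} + v_{9} = 0  so sig = [2:]
  {0,5}:  v_{0} + v_{5} = v_{11}  so sig = [2:1]
  {6,11}:  v_{6} + v_{11} = v_{7}  so sig = [2:1]
  {2,8}:  v_{2} + v_{8} = v_{1} + v_{3}  so sig = [2:1,1]
  {1,4}:  v_{1} + v_{4} = v_{0} + v_{7} + v_{9}  so sig = [2:1,1,1]
  {3,4}:  v_{3} + v_{4} = v_{9} + v_{10} + v_{11}  so sig = [2:1,1,1]
  {2,4}:  v_{2} + v_{4} = v_{0} + v_{7} + v_{10} + v_{11}  so sig = [2:1,1,1,1]
  {4,5}:  v_{4} + v_{5} = v_{7} + v_{9} + v_{10} + 2·v_{11}  so sig = [2:1,1,1,2]
  {4,6}:  v_{4} + v_{6} = v_{0} + 2·v_{7} + v_{9} + v_{10}  so sig = [2:1,1,1,2]
  {5,6}:  v_{5} + v_{6} = v_{3} + 2·v_{7}  so sig = [2:1,2]
  {4,8}:  v_{4} + v_{8} = 2·v_{9}  so sig = [2:2]
  {0,3,7}:  v_{0} + v_{3} + v_{7} = 0  so sig = [3:]
  {1,10,11}:  v_{1} + v_{10} + v_{11} = 0  so sig = [3:]
  {1,3,9}:  v_{1} + v_{3} + v_{9} = v_{8}  so sig = [3:1]
  {1,7,10}:  v_{1} + v_{7} + v_{10} = v_{6}  so sig = [3:1]
  {3,7,11}:  v_{3} + v_{7} + v_{11} = v_{5}  so sig = [3:1]
  {0,3,6}:  v_{0} + v_{3} + v_{6} = v_{1} + v_{10}  so sig = [3:1,1]
  {0,7,8}:  v_{0} + v_{7} + v_{8} = v_{1} + v_{9}  so sig = [3:1,1]
  {1,5,10}:  v_{1} + v_{5} + v_{10} = v_{3} + v_{7}  so sig = [3:1,1]
  {8,10,11}:  v_{8} + v_{10} + v_{11} = v_{3} + v_{9}  so sig = [3:1,1]
  {1,5,9}:  v_{1} + v_{5} + v_{9} = v_{7} + v_{8} + v_{11}  so sig = [3:1,1,1]
  {7,8,10}:  v_{7} + v_{8} + v_{10} = v_{3} + v_{6} + v_{9}  so sig = [3:1,1,1]
  {0,6,8}:  v_{0} + v_{6} + v_{8} = 2·v_{1} + v_{9} + v_{10}  so sig = [3:1,1,2]
  {5,8,10}:  v_{5} + v_{8} + v_{10} = 2·v_{3} + v_{7} + v_{9}  so sig = [3:1,1,2]
  {0,7,9,10,11}:  v_{0} + v_{7} + v_{9} + v_{10} + v_{11} = v_{4}  so sig = [5:1]

Hence PRS(X_Σ) =
    [2:]
    [2:1]
    [2:1]
    [2:1,1]
    [2:1,1,1]
    [2:1,1,1]
    [2:1,1,1,1]
    [2:1,1,1,2]
    [2:1,1,1,2]
    [2:1,2]
    [2:2]
    [3:]
    [3:]
    [3:1]
    [3:1]
    [3:1]
    [3:1,1]
    [3:1,1]
    [3:1,1]
    [3:1,1]
    [3:1,1,1]
    [3:1,1,1]
    [3:1,1,2]
    [3:1,1,2]
    [5:1]


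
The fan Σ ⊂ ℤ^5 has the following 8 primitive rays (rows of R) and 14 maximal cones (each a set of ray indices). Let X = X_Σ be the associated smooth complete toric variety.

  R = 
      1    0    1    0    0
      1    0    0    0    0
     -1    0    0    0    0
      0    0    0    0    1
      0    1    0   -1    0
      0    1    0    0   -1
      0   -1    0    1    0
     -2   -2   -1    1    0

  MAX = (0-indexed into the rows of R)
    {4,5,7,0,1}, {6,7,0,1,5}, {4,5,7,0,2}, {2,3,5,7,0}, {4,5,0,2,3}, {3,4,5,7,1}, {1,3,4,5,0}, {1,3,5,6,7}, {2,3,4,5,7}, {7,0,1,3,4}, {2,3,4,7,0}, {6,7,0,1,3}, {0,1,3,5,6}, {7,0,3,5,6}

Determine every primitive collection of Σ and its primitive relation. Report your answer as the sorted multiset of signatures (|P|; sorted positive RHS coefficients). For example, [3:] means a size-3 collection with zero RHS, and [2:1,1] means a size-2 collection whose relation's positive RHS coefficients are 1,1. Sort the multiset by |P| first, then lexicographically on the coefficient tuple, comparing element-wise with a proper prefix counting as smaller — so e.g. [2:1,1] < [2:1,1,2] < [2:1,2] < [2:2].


Primitive collections (5):

  P={1,2}:  v_{1} + v_{2} = 0  ⟹  sig = [2:]
  P={4,6}:  v_{4} + v_{6} = 0  ⟹  sig = [2:]
  P={2,6}:  v_{2} + v_{6} = v_{0} + v_{3} + v_{5} + v_{7}  ⟹  sig = [2:1,1,1,1]
  P={0,1,3,5,7}:  v_{0} + v_{1} + v_{3} + v_{5} + v_{7} = v_{6}  ⟹  sig = [5:1]
  P={0,3,4,5,7}:  v_{0} + v_{3} + v_{4} + v_{5} + v_{7} = v_{2}  ⟹  sig = [5:1]

Hence PRS(X_Σ) =
[[2:], [2:], [2:1,1,1,1], [5:1], [5:1]]
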